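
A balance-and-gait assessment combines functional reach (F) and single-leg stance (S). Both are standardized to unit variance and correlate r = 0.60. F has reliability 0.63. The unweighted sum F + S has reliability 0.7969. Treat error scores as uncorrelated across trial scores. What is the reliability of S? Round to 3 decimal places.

Var(F+S) = 2 + 2·0.60 = 3.200.
True-score variance = ρ_F + ρ_S + 2·0.60, so 0.7969 = (0.63 + ρ_S + 1.20) / 3.200.
ρ_S = 0.7969·3.200 − 0.63 − 1.20 = 0.720.

0.720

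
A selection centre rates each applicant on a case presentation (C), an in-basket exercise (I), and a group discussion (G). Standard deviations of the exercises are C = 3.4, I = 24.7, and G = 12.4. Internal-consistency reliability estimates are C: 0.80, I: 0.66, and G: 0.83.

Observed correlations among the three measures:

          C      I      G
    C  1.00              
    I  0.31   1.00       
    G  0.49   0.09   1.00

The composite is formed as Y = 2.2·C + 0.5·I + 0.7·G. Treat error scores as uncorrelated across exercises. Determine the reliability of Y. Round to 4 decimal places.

Var(Y) = 2.2²·3.4² + 0.5²·24.7² + 0.7²·12.4² + 2·[1.1·3.4·24.7·0.31 + 1.54·3.4·12.4·0.49 + 0.35·24.7·12.4·0.09] = 283.815 + 140.198 = 424.013.
With uncorrelated errors the cross-covariances are all true-score covariance, so they carry over unchanged; only the diagonal terms shrink to ρᵢσᵢ².
True-score variance = [2.2²·3.4²·0.80 + 0.5²·24.7²·0.66 + 0.7²·12.4²·0.83] + 140.198 = 207.959 + 140.198 = 348.157.
Reliability = 348.157 / 424.013 = 0.8211.

0.8211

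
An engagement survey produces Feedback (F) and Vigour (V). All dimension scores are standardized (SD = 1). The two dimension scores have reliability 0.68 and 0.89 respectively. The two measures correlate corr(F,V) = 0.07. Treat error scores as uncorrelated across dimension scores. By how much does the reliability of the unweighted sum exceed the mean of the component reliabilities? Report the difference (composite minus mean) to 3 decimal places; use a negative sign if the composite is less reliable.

0.014

Var(sum) = 2 + 0.14 = 2.14; true-score variance = 1.57 + 0.14 = 1.71; composite reliability = 0.7991.
Mean component reliability = 0.7850.
Difference = 0.7991 − 0.7850 = 0.014.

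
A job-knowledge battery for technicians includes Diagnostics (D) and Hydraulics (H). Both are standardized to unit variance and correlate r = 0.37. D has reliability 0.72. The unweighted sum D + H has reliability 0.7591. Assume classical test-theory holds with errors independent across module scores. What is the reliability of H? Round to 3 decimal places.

Var(D+H) = 2 + 2·0.37 = 2.740.
True-score variance = ρ_D + ρ_H + 2·0.37, so 0.7591 = (0.72 + ρ_H + 0.74) / 2.740.
ρ_H = 0.7591·2.740 − 0.72 − 0.74 = 0.620.

0.620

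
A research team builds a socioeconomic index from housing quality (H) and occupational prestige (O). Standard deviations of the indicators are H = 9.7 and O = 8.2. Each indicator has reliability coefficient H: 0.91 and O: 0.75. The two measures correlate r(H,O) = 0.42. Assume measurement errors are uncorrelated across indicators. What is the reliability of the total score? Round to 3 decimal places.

0.889

Var(H+O) = 9.7² + 8.2² + 2·[9.7·8.2·0.42] = 161.33 + 66.8136 = 228.144.
Under uncorrelated errors the observed covariances equal the true-score covariances, so only the own-variance terms attenuate.
True-score variance = [9.7²·0.91 + 8.2²·0.75] + 66.8136 = 136.052 + 66.8136 = 202.865.
Reliability = 202.865 / 228.144 = 0.889.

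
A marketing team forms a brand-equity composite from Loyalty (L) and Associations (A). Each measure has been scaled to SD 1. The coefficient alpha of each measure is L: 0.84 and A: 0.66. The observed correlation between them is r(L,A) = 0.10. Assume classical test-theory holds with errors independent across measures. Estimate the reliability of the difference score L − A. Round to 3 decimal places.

0.722

Var(L−A) = 1 + 1 − 2·0.10 = 2 − 0.2 = 1.8.
Because errors are independent across components, Cov(Tᵢ,Tⱼ) = Cov(Xᵢ,Xⱼ); the off-diagonal part of the true-score variance is the same as above.
True-score variance = [0.84 + 0.66] − 0.2 = 1.5 − 0.2 = 1.3.
Reliability = 1.3 / 1.8 = 0.722.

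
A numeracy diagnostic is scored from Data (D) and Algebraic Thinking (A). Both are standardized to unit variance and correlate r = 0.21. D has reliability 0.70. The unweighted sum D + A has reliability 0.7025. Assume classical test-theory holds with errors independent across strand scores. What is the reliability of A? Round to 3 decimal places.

Var(D+A) = 2 + 2·0.21 = 2.420.
True-score variance = ρ_D + ρ_A + 2·0.21, so 0.7025 = (0.70 + ρ_A + 0.42) / 2.420.
ρ_A = 0.7025·2.420 − 0.70 − 0.42 = 0.580.

0.580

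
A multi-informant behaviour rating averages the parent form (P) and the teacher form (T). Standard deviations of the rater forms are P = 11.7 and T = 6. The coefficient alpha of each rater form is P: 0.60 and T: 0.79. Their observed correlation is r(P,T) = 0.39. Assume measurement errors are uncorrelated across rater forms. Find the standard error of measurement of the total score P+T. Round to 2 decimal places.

Var(total) = 172.89 + 54.756 = 227.646.
True-score variance = 110.574 + 54.756 = 165.33, so reliability = 0.7263.
Error variance = 227.646 − 165.33 = 62.316; SEM = √62.316 = 7.89.

7.89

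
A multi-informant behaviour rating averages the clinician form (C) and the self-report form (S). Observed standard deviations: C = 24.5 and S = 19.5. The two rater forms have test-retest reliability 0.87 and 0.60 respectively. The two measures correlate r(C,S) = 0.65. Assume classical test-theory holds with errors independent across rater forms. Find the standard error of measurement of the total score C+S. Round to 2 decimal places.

15.17

Var(total) = 980.5 + 621.075 = 1601.58.
True-score variance = 750.367 + 621.075 = 1371.44, so reliability = 0.8563.
Error variance = 1601.58 − 1371.44 = 230.132; SEM = √230.132 = 15.17.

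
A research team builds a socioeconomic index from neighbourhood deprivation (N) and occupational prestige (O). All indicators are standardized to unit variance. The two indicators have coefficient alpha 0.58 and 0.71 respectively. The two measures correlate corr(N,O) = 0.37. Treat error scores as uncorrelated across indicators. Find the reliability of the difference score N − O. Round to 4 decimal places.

0.4365

Var(N−O) = 1 + 1 − 2·0.37 = 2 − 0.74 = 1.26.
With uncorrelated errors the cross-covariances are all true-score covariance, so they carry over unchanged; only the diagonal terms shrink to ρᵢσᵢ².
True-score variance = [0.58 + 0.71] − 0.74 = 1.29 − 0.74 = 0.55.
Reliability = 0.55 / 1.26 = 0.4365.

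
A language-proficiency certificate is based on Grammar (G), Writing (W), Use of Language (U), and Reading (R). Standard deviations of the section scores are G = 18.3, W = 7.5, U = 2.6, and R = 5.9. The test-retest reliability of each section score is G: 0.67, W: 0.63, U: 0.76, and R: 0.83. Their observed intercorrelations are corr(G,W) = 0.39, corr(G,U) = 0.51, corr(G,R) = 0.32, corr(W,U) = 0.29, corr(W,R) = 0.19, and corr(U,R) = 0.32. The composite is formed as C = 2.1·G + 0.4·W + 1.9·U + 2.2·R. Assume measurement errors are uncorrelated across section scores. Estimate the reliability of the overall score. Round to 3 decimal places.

Var(C) = 2.1²·18.3² + 0.4²·7.5² + 1.9²·2.6² + 2.2²·5.9² + 2·[0.84·18.3·7.5·0.39 + 3.99·18.3·2.6·0.51 + 4.62·18.3·5.9·0.32 + 0.76·7.5·2.6·0.29 + 0.88·7.5·5.9·0.19 + 4.18·2.6·5.9·0.32] = 1678.75 + 667.243 = 2345.99.
Under uncorrelated errors the observed covariances equal the true-score covariances, so only the own-variance terms attenuate.
True-score variance = [2.1²·18.3²·0.67 + 0.4²·7.5²·0.63 + 1.9²·2.6²·0.76 + 2.2²·5.9²·0.83] + 667.243 = 1153.55 + 667.243 = 1820.8.
Reliability = 1820.8 / 2345.99 = 0.776.

0.776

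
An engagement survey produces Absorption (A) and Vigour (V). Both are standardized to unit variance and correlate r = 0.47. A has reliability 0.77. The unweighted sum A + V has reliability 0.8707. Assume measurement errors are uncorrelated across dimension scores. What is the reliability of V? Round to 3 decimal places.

Var(A+V) = 2 + 2·0.47 = 2.940.
True-score variance = ρ_A + ρ_V + 2·0.47, so 0.8707 = (0.77 + ρ_V + 0.94) / 2.940.
ρ_V = 0.8707·2.940 − 0.77 − 0.94 = 0.850.

0.850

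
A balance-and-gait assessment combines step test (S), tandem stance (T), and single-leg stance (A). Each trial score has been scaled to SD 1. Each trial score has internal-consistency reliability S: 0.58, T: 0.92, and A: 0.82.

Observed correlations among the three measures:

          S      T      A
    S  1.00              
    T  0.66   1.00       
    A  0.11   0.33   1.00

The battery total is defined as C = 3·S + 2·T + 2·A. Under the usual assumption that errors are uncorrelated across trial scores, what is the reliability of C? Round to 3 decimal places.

Var(C) = 3² + 2² + 2² + 2·[6·0.66 + 6·0.11 + 4·0.33] = 17 + 11.88 = 28.88.
Because errors are independent across components, Cov(Tᵢ,Tⱼ) = Cov(Xᵢ,Xⱼ); the off-diagonal part of the true-score variance is the same as above.
True-score variance = [3²·0.58 + 2²·0.92 + 2²·0.82] + 11.88 = 12.18 + 11.88 = 24.06.
Reliability = 24.06 / 28.88 = 0.833.

0.833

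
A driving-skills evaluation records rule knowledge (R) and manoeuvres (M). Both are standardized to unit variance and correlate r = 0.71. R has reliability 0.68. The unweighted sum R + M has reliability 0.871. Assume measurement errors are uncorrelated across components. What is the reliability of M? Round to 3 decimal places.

0.879

Var(R+M) = 2 + 2·0.71 = 3.420.
True-score variance = ρ_R + ρ_M + 2·0.71, so 0.871 = (0.68 + ρ_M + 1.42) / 3.420.
ρ_M = 0.871·3.420 − 0.68 − 1.42 = 0.879.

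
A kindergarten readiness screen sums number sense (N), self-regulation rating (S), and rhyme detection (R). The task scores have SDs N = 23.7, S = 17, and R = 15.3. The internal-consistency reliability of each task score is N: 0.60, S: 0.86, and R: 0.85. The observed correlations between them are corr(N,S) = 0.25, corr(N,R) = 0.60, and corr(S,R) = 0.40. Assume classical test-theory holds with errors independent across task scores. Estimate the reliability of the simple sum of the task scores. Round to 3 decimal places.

0.844

Var(N+S+R) = 23.7² + 17² + 15.3² + 2·[23.7·17·0.25 + 23.7·15.3·0.60 + 17·15.3·0.40] = 1084.78 + 844.662 = 1929.44.
Because errors are independent across components, Cov(Tᵢ,Tⱼ) = Cov(Xᵢ,Xⱼ); the off-diagonal part of the true-score variance is the same as above.
True-score variance = [23.7²·0.60 + 17²·0.86 + 15.3²·0.85] + 844.662 = 784.53 + 844.662 = 1629.19.
Reliability = 1629.19 / 1929.44 = 0.844.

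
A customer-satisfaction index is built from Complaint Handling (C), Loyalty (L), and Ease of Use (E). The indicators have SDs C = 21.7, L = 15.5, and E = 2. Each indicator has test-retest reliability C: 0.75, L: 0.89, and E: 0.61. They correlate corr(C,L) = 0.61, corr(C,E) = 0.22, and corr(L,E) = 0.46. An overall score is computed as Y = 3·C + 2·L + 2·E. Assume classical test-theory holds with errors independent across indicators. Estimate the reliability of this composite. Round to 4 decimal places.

Var(Y) = 3²·21.7² + 2²·15.5² + 2²·2² + 2·[6·21.7·15.5·0.61 + 6·21.7·2·0.22 + 4·15.5·2·0.46] = 5215.01 + 2690.74 = 7905.75.
Because errors are independent across components, Cov(Tᵢ,Tⱼ) = Cov(Xᵢ,Xⱼ); the off-diagonal part of the true-score variance is the same as above.
True-score variance = [3²·21.7²·0.75 + 2²·15.5²·0.89 + 2²·2²·0.61] + 2690.74 = 4043.56 + 2690.74 = 6734.3.
Reliability = 6734.3 / 7905.75 = 0.8518.

0.8518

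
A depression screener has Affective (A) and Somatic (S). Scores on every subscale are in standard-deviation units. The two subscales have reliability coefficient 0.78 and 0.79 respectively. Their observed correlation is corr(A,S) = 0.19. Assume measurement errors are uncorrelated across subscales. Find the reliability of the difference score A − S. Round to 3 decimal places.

0.735

Var(A−S) = 1 + 1 − 2·0.19 = 2 − 0.38 = 1.62.
Under uncorrelated errors the observed covariances equal the true-score covariances, so only the own-variance terms attenuate.
True-score variance = [0.78 + 0.79] − 0.38 = 1.57 − 0.38 = 1.19.
Reliability = 1.19 / 1.62 = 0.735.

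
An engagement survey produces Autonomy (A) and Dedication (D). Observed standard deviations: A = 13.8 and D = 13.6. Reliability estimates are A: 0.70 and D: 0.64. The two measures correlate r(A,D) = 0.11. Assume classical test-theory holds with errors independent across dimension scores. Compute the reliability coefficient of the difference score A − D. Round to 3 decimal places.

0.630

Var(A−D) = 13.8² + 13.6² − 2·13.8·13.6·0.11 = 375.4 − 41.2896 = 334.11.
With uncorrelated errors the cross-covariances are all true-score covariance, so they carry over unchanged; only the diagonal terms shrink to ρᵢσᵢ².
True-score variance = [13.8²·0.70 + 13.6²·0.64] − 41.2896 = 251.682 − 41.2896 = 210.393.
Reliability = 210.393 / 334.11 = 0.630.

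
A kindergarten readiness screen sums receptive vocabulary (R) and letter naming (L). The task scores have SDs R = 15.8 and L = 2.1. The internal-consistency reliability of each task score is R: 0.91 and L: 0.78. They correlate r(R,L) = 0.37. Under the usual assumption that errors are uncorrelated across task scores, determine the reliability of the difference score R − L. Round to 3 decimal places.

0.898

Var(R−L) = 15.8² + 2.1² − 2·15.8·2.1·0.37 = 254.05 − 24.5532 = 229.497.
Under uncorrelated errors the observed covariances equal the true-score covariances, so only the own-variance terms attenuate.
True-score variance = [15.8²·0.91 + 2.1²·0.78] − 24.5532 = 230.612 − 24.5532 = 206.059.
Reliability = 206.059 / 229.497 = 0.898.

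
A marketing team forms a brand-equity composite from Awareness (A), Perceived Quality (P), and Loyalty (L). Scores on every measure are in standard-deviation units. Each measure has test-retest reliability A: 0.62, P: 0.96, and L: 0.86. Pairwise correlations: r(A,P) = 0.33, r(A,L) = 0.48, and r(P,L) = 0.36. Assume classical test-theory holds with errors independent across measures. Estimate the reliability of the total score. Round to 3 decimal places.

0.895

Var(A+P+L) = 3 + 2·[0.33 + 0.48 + 0.36] = 3 + 2.34 = 5.34.
With uncorrelated errors the cross-covariances are all true-score covariance, so they carry over unchanged; only the diagonal terms shrink to ρᵢσᵢ².
True-score variance = [0.62 + 0.96 + 0.86] + 2.34 = 2.44 + 2.34 = 4.78.
Reliability = 4.78 / 5.34 = 0.895.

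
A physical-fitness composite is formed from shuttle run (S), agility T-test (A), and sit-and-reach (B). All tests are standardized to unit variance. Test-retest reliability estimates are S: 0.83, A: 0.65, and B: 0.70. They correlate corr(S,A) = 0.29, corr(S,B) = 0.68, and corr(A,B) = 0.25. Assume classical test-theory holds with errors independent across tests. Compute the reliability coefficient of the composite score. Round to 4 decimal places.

Var(S+A+B) = 3 + 2·[0.29 + 0.68 + 0.25] = 3 + 2.44 = 5.44.
Because errors are independent across components, Cov(Tᵢ,Tⱼ) = Cov(Xᵢ,Xⱼ); the off-diagonal part of the true-score variance is the same as above.
True-score variance = [0.83 + 0.65 + 0.70] + 2.44 = 2.18 + 2.44 = 4.62.
Reliability = 4.62 / 5.44 = 0.8493.

0.8493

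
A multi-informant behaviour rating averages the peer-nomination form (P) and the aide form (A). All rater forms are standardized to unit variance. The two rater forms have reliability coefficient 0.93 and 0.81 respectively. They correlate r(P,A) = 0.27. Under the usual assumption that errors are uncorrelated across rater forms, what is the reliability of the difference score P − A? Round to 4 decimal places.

0.8219

Var(P−A) = 1 + 1 − 2·0.27 = 2 − 0.54 = 1.46.
Because errors are independent across components, Cov(Tᵢ,Tⱼ) = Cov(Xᵢ,Xⱼ); the off-diagonal part of the true-score variance is the same as above.
True-score variance = [0.93 + 0.81] − 0.54 = 1.74 − 0.54 = 1.2.
Reliability = 1.2 / 1.46 = 0.8219.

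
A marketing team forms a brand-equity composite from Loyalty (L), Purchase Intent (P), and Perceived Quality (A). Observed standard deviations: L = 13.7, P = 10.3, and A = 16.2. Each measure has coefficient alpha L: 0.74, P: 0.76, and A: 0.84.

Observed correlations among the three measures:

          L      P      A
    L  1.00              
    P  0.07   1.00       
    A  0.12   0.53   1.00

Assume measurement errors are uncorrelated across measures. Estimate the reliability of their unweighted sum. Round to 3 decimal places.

Var(L+P+A) = 13.7² + 10.3² + 16.2² + 2·[13.7·10.3·0.07 + 13.7·16.2·0.12 + 10.3·16.2·0.53] = 556.22 + 249.893 = 806.113.
Under uncorrelated errors the observed covariances equal the true-score covariances, so only the own-variance terms attenuate.
True-score variance = [13.7²·0.74 + 10.3²·0.76 + 16.2²·0.84] + 249.893 = 439.969 + 249.893 = 689.861.
Reliability = 689.861 / 806.113 = 0.856.

0.856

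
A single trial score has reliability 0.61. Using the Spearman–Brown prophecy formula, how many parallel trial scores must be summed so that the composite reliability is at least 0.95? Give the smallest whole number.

k ≥ ρ*(1−ρ₁)/(ρ₁(1−ρ*)) = 0.95·0.39 / (0.61·0.05) = 12.148.
Smallest integer k = 13.

13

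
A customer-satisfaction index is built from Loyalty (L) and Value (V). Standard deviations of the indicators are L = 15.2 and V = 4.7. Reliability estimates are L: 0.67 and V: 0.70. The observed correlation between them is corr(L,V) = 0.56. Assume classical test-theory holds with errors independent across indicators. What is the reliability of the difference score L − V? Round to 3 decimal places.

Var(L−V) = 15.2² + 4.7² − 2·15.2·4.7·0.56 = 253.13 − 80.0128 = 173.117.
Under uncorrelated errors the observed covariances equal the true-score covariances, so only the own-variance terms attenuate.
True-score variance = [15.2²·0.67 + 4.7²·0.70] − 80.0128 = 170.26 − 80.0128 = 90.247.
Reliability = 90.247 / 173.117 = 0.521.

0.521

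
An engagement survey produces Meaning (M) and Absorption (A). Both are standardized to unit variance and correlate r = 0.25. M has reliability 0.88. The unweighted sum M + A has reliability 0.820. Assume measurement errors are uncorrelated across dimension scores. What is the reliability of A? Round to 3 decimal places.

0.670

Var(M+A) = 2 + 2·0.25 = 2.500.
True-score variance = ρ_M + ρ_A + 2·0.25, so 0.820 = (0.88 + ρ_A + 0.50) / 2.500.
ρ_A = 0.820·2.500 − 0.88 − 0.50 = 0.670.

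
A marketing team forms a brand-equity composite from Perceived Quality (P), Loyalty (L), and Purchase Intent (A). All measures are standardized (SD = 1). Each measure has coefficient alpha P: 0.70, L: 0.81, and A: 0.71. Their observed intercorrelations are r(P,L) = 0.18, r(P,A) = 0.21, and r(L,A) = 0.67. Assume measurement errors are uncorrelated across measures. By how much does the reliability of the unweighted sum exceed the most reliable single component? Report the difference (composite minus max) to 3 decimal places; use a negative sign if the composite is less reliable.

0.038

Var(sum) = 3 + 2.12 = 5.12; true-score variance = 2.22 + 2.12 = 4.34; composite reliability = 0.8477.
Max component reliability = 0.8100.
Difference = 0.8477 − 0.8100 = 0.038.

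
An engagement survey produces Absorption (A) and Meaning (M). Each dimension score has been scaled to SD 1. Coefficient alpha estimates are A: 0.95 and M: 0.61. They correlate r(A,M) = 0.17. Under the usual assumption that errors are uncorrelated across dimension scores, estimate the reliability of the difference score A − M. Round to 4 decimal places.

Var(A−M) = 1 + 1 − 2·0.17 = 2 − 0.34 = 1.66.
With uncorrelated errors the cross-covariances are all true-score covariance, so they carry over unchanged; only the diagonal terms shrink to ρᵢσᵢ².
True-score variance = [0.95 + 0.61] − 0.34 = 1.56 − 0.34 = 1.22.
Reliability = 1.22 / 1.66 = 0.7349.

0.7349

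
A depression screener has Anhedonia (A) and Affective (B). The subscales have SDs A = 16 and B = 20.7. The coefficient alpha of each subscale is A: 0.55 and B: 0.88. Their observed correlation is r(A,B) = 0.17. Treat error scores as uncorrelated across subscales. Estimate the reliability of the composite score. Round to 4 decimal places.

0.7910

Var(A+B) = 16² + 20.7² + 2·[16·20.7·0.17] = 684.49 + 112.608 = 797.098.
With uncorrelated errors the cross-covariances are all true-score covariance, so they carry over unchanged; only the diagonal terms shrink to ρᵢσᵢ².
True-score variance = [16²·0.55 + 20.7²·0.88] + 112.608 = 517.871 + 112.608 = 630.479.
Reliability = 630.479 / 797.098 = 0.7910.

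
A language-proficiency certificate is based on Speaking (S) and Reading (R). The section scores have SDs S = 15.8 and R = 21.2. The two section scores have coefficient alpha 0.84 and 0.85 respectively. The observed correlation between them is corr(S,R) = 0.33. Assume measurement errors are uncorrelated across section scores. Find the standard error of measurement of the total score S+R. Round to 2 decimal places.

10.36

Var(total) = 699.08 + 221.074 = 920.154.
True-score variance = 591.722 + 221.074 = 812.795, so reliability = 0.8833.
Error variance = 920.154 − 812.795 = 107.358; SEM = √107.358 = 10.36.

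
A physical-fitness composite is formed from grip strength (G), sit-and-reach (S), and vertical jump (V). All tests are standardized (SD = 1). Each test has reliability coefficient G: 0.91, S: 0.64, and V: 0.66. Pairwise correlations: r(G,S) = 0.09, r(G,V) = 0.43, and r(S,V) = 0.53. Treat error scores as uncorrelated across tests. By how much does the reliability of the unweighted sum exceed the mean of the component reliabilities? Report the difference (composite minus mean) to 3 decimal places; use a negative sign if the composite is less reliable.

0.108

Var(sum) = 3 + 2.1 = 5.1; true-score variance = 2.21 + 2.1 = 4.31; composite reliability = 0.8451.
Mean component reliability = 0.7367.
Difference = 0.8451 − 0.7367 = 0.108.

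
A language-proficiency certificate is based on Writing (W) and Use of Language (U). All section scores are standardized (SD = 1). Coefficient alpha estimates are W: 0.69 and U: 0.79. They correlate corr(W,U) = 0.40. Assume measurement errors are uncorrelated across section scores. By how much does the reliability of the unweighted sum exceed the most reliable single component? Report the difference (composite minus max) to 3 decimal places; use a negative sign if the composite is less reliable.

Var(sum) = 2 + 0.8 = 2.8; true-score variance = 1.48 + 0.8 = 2.28; composite reliability = 0.8143.
Max component reliability = 0.7900.
Difference = 0.8143 − 0.7900 = 0.024.

0.024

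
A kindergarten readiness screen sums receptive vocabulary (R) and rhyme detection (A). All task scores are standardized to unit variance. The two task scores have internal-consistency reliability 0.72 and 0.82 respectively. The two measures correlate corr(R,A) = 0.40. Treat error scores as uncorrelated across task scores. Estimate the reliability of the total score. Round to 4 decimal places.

Var(R+A) = 2 + 2·[0.40] = 2 + 0.8 = 2.8.
Because errors are independent across components, Cov(Tᵢ,Tⱼ) = Cov(Xᵢ,Xⱼ); the off-diagonal part of the true-score variance is the same as above.
True-score variance = [0.72 + 0.82] + 0.8 = 1.54 + 0.8 = 2.34.
Reliability = 2.34 / 2.8 = 0.8357.

0.8357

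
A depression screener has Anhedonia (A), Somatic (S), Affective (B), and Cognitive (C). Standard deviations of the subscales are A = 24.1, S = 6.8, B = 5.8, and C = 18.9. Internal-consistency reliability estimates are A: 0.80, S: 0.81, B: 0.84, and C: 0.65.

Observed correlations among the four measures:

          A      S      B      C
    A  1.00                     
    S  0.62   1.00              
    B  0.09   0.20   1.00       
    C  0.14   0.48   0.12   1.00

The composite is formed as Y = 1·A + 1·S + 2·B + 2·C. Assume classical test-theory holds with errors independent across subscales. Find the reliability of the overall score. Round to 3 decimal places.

0.790

Var(Y) = 24.1² + 6.8² + 2²·5.8² + 2²·18.9² + 2·[24.1·6.8·0.62 + 2·24.1·5.8·0.09 + 2·24.1·18.9·0.14 + 2·6.8·5.8·0.20 + 2·6.8·18.9·0.48 + 4·5.8·18.9·0.12] = 2190.45 + 892.152 = 3082.6.
Because errors are independent across components, Cov(Tᵢ,Tⱼ) = Cov(Xᵢ,Xⱼ); the off-diagonal part of the true-score variance is the same as above.
True-score variance = [24.1²·0.80 + 6.8²·0.81 + 2²·5.8²·0.84 + 2²·18.9²·0.65] + 892.152 = 1543.88 + 892.152 = 2436.03.
Reliability = 2436.03 / 3082.6 = 0.790.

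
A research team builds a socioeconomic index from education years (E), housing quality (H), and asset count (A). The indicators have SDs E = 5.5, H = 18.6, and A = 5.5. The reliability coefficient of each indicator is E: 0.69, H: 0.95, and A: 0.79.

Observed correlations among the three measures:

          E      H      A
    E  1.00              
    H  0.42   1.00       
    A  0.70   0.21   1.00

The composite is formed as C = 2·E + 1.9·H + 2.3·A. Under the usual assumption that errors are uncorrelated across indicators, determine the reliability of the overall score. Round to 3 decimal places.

0.940

Var(C) = 2²·5.5² + 1.9²·18.6² + 2.3²·5.5² + 2·[3.8·5.5·18.6·0.42 + 4.6·5.5·5.5·0.70 + 4.37·18.6·5.5·0.21] = 1529.94 + 709.113 = 2239.05.
With uncorrelated errors the cross-covariances are all true-score covariance, so they carry over unchanged; only the diagonal terms shrink to ρᵢσᵢ².
True-score variance = [2²·5.5²·0.69 + 1.9²·18.6²·0.95 + 2.3²·5.5²·0.79] + 709.113 = 1396.38 + 709.113 = 2105.49.
Reliability = 2105.49 / 2239.05 = 0.940.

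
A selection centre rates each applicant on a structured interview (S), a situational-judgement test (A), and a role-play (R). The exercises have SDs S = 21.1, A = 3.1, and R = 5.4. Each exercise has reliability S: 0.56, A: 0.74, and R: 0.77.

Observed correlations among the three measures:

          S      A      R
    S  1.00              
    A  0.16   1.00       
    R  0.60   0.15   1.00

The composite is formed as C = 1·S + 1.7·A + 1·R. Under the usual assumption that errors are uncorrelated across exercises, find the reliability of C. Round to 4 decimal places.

Var(C) = 21.1² + 1.7²·3.1² + 5.4² + 2·[1.7·21.1·3.1·0.16 + 21.1·5.4·0.60 + 1.7·3.1·5.4·0.15] = 502.143 + 180.848 = 682.991.
Under uncorrelated errors the observed covariances equal the true-score covariances, so only the own-variance terms attenuate.
True-score variance = [21.1²·0.56 + 1.7²·3.1²·0.74 + 5.4²·0.77] + 180.848 = 292.323 + 180.848 = 473.171.
Reliability = 473.171 / 682.991 = 0.6928.

0.6928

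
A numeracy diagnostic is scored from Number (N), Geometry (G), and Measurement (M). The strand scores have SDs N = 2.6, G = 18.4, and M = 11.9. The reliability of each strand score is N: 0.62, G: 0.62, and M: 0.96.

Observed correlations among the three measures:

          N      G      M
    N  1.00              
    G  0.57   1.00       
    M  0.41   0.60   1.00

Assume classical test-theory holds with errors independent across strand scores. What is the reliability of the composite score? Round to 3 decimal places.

Var(N+G+M) = 2.6² + 18.4² + 11.9² + 2·[2.6·18.4·0.57 + 2.6·11.9·0.41 + 18.4·11.9·0.60] = 486.93 + 342.66 = 829.59.
Under uncorrelated errors the observed covariances equal the true-score covariances, so only the own-variance terms attenuate.
True-score variance = [2.6²·0.62 + 18.4²·0.62 + 11.9²·0.96] + 342.66 = 350.044 + 342.66 = 692.704.
Reliability = 692.704 / 829.59 = 0.835.

0.835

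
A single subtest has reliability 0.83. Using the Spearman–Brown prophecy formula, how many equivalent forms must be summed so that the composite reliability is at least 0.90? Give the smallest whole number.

2

k ≥ ρ*(1−ρ₁)/(ρ₁(1−ρ*)) = 0.90·0.17 / (0.83·0.10) = 1.843.
Smallest integer k = 2.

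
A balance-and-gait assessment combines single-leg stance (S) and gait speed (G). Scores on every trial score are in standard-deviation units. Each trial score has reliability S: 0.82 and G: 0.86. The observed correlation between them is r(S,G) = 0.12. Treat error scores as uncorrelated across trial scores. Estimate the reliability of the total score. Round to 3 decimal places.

0.857

Var(S+G) = 2 + 2·[0.12] = 2 + 0.24 = 2.24.
With uncorrelated errors the cross-covariances are all true-score covariance, so they carry over unchanged; only the diagonal terms shrink to ρᵢσᵢ².
True-score variance = [0.82 + 0.86] + 0.24 = 1.68 + 0.24 = 1.92.
Reliability = 1.92 / 2.24 = 0.857.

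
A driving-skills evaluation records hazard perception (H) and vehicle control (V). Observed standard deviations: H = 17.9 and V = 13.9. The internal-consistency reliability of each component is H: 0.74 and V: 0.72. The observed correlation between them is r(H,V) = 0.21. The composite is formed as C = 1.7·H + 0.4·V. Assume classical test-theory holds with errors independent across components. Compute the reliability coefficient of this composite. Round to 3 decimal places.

0.757

Var(C) = 1.7²·17.9² + 0.4²·13.9² + 2·[0.68·17.9·13.9·0.21] = 956.898 + 71.0601 = 1027.96.
Under uncorrelated errors the observed covariances equal the true-score covariances, so only the own-variance terms attenuate.
True-score variance = [1.7²·17.9²·0.74 + 0.4²·13.9²·0.72] + 71.0601 = 707.487 + 71.0601 = 778.547.
Reliability = 778.547 / 1027.96 = 0.757.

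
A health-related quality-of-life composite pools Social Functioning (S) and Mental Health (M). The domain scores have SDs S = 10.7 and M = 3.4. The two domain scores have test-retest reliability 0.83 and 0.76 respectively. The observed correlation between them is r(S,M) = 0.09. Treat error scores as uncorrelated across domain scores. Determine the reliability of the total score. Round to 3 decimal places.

0.832

Var(S+M) = 10.7² + 3.4² + 2·[10.7·3.4·0.09] = 126.05 + 6.5484 = 132.598.
Because errors are independent across components, Cov(Tᵢ,Tⱼ) = Cov(Xᵢ,Xⱼ); the off-diagonal part of the true-score variance is the same as above.
True-score variance = [10.7²·0.83 + 3.4²·0.76] + 6.5484 = 103.812 + 6.5484 = 110.361.
Reliability = 110.361 / 132.598 = 0.832.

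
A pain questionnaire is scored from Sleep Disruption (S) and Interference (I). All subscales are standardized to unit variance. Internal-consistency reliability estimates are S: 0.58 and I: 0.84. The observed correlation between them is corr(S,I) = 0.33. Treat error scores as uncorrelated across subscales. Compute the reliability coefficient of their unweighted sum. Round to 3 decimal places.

Var(S+I) = 2 + 2·[0.33] = 2 + 0.66 = 2.66.
Because errors are independent across components, Cov(Tᵢ,Tⱼ) = Cov(Xᵢ,Xⱼ); the off-diagonal part of the true-score variance is the same as above.
True-score variance = [0.58 + 0.84] + 0.66 = 1.42 + 0.66 = 2.08.
Reliability = 2.08 / 2.66 = 0.782.

0.782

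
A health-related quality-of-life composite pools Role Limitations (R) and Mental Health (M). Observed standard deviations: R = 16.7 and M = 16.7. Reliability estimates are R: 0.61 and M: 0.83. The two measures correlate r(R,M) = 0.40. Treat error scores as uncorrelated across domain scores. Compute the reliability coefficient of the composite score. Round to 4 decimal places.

0.8000

Var(R+M) = 16.7² + 16.7² + 2·[16.7·16.7·0.40] = 557.78 + 223.112 = 780.892.
With uncorrelated errors the cross-covariances are all true-score covariance, so they carry over unchanged; only the diagonal terms shrink to ρᵢσᵢ².
True-score variance = [16.7²·0.61 + 16.7²·0.83] + 223.112 = 401.602 + 223.112 = 624.714.
Reliability = 624.714 / 780.892 = 0.8000.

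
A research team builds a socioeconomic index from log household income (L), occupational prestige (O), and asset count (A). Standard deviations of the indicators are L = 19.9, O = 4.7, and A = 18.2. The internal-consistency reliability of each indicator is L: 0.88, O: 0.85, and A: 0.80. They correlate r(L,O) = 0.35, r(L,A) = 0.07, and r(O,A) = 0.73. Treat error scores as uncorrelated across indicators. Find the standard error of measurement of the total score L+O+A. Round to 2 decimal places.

Var(total) = 749.34 + 241.065 = 990.405.
True-score variance = 632.257 + 241.065 = 873.322, so reliability = 0.8818.
Error variance = 990.405 − 873.322 = 117.083; SEM = √117.083 = 10.82.

10.82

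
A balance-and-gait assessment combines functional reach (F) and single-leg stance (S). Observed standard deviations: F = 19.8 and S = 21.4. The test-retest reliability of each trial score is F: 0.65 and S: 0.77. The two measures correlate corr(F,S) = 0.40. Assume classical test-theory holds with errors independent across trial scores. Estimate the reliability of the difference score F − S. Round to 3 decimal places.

Var(F−S) = 19.8² + 21.4² − 2·19.8·21.4·0.40 = 850 − 338.976 = 511.024.
Because errors are independent across components, Cov(Tᵢ,Tⱼ) = Cov(Xᵢ,Xⱼ); the off-diagonal part of the true-score variance is the same as above.
True-score variance = [19.8²·0.65 + 21.4²·0.77] − 338.976 = 607.455 − 338.976 = 268.479.
Reliability = 268.479 / 511.024 = 0.525.

0.525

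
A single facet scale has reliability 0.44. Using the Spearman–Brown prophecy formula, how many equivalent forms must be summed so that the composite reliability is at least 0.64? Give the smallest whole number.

3

k ≥ ρ*(1−ρ₁)/(ρ₁(1−ρ*)) = 0.64·0.56 / (0.44·0.36) = 2.263.
Smallest integer k = 3.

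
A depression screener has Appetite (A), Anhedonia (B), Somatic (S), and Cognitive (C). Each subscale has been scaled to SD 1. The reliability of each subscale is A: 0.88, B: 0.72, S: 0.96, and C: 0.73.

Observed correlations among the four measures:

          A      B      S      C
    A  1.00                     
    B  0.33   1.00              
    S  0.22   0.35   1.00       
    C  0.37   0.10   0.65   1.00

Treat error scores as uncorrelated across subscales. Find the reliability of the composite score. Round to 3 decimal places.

Var(A+B+S+C) = 4 + 2·[0.33 + 0.22 + 0.37 + 0.35 + 0.10 + 0.65] = 4 + 4.04 = 8.04.
Under uncorrelated errors the observed covariances equal the true-score covariances, so only the own-variance terms attenuate.
True-score variance = [0.88 + 0.72 + 0.96 + 0.73] + 4.04 = 3.29 + 4.04 = 7.33.
Reliability = 7.33 / 8.04 = 0.912.

0.912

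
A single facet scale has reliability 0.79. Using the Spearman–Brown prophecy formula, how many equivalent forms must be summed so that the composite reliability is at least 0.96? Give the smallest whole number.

k ≥ ρ*(1−ρ₁)/(ρ₁(1−ρ*)) = 0.96·0.21 / (0.79·0.04) = 6.380.
Smallest integer k = 7.

7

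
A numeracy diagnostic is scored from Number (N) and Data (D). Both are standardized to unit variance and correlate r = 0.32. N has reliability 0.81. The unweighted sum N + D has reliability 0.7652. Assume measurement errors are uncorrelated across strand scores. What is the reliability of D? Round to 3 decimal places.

0.570

Var(N+D) = 2 + 2·0.32 = 2.640.
True-score variance = ρ_N + ρ_D + 2·0.32, so 0.7652 = (0.81 + ρ_D + 0.64) / 2.640.
ρ_D = 0.7652·2.640 − 0.81 − 0.64 = 0.570.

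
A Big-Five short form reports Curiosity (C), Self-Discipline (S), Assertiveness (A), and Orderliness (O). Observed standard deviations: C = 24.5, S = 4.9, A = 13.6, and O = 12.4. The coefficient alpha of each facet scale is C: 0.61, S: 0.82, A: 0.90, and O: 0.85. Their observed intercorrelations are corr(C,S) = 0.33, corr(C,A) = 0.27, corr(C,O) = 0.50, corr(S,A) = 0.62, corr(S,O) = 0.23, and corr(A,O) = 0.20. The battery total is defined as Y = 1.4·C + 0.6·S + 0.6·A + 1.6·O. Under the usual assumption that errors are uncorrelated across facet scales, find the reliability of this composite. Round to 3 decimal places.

Var(Y) = 1.4²·24.5² + 0.6²·4.9² + 0.6²·13.6² + 1.6²·12.4² + 2·[0.84·24.5·4.9·0.33 + 0.84·24.5·13.6·0.27 + 2.24·24.5·12.4·0.50 + 0.36·4.9·13.6·0.62 + 0.96·4.9·12.4·0.23 + 0.96·13.6·12.4·0.20] = 1645.34 + 1019.54 = 2664.89.
With uncorrelated errors the cross-covariances are all true-score covariance, so they carry over unchanged; only the diagonal terms shrink to ρᵢσᵢ².
True-score variance = [1.4²·24.5²·0.61 + 0.6²·4.9²·0.82 + 0.6²·13.6²·0.90 + 1.6²·12.4²·0.85] + 1019.54 = 1119.26 + 1019.54 = 2138.8.
Reliability = 2138.8 / 2664.89 = 0.803.

0.803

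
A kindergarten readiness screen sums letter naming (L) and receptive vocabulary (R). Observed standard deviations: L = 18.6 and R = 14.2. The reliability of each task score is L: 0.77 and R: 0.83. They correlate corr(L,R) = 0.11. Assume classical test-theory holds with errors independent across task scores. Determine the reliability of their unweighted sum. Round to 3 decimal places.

0.812

Var(L+R) = 18.6² + 14.2² + 2·[18.6·14.2·0.11] = 547.6 + 58.1064 = 605.706.
Under uncorrelated errors the observed covariances equal the true-score covariances, so only the own-variance terms attenuate.
True-score variance = [18.6²·0.77 + 14.2²·0.83] + 58.1064 = 433.75 + 58.1064 = 491.857.
Reliability = 491.857 / 605.706 = 0.812.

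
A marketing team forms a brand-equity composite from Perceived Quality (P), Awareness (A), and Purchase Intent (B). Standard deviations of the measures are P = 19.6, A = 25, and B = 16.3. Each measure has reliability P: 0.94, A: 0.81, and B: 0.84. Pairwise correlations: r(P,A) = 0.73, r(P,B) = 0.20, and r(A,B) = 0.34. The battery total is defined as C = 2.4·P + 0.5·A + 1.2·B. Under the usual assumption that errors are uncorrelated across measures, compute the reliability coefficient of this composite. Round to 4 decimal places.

Var(C) = 2.4²·19.6² + 0.5²·25² + 1.2²·16.3² + 2·[1.2·19.6·25·0.73 + 2.88·19.6·16.3·0.20 + 0.6·25·16.3·0.34] = 2751.61 + 1392.78 = 4144.39.
Under uncorrelated errors the observed covariances equal the true-score covariances, so only the own-variance terms attenuate.
True-score variance = [2.4²·19.6²·0.94 + 0.5²·25²·0.81 + 1.2²·16.3²·0.84] + 1392.78 = 2527.94 + 1392.78 = 3920.72.
Reliability = 3920.72 / 4144.39 = 0.9460.

0.9460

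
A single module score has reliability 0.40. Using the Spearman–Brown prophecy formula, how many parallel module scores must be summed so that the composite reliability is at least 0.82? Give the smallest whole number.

k ≥ ρ*(1−ρ₁)/(ρ₁(1−ρ*)) = 0.82·0.60 / (0.40·0.18) = 6.833.
Smallest integer k = 7.

7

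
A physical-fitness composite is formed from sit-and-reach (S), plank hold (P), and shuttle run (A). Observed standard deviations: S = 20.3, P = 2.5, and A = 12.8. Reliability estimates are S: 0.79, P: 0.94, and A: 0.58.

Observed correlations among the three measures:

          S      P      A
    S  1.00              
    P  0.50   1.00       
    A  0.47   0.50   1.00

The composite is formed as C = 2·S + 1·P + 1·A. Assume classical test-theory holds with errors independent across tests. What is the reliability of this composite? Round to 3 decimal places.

0.830

Var(C) = 2²·20.3² + 2.5² + 12.8² + 2·[2·20.3·2.5·0.50 + 2·20.3·12.8·0.47 + 2.5·12.8·0.50] = 1818.45 + 621.999 = 2440.45.
With uncorrelated errors the cross-covariances are all true-score covariance, so they carry over unchanged; only the diagonal terms shrink to ρᵢσᵢ².
True-score variance = [2²·20.3²·0.79 + 2.5²·0.94 + 12.8²·0.58] + 621.999 = 1403.11 + 621.999 = 2025.11.
Reliability = 2025.11 / 2440.45 = 0.830.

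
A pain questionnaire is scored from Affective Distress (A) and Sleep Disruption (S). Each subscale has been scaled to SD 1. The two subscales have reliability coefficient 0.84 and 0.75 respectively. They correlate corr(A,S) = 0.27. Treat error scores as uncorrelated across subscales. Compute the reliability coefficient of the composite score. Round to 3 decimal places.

0.839

Var(A+S) = 2 + 2·[0.27] = 2 + 0.54 = 2.54.
Because errors are independent across components, Cov(Tᵢ,Tⱼ) = Cov(Xᵢ,Xⱼ); the off-diagonal part of the true-score variance is the same as above.
True-score variance = [0.84 + 0.75] + 0.54 = 1.59 + 0.54 = 2.13.
Reliability = 2.13 / 2.54 = 0.839.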